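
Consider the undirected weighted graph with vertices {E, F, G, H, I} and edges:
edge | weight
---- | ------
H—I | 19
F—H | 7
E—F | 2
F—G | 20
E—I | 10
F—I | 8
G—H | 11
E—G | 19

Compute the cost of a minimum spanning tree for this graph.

Grow the tree from G using Prim:
Step 1: cheapest edge leaving the tree is G—H (11); add H.
Step 2: cheapest edge leaving the tree is F—H (7); add F.
Step 3: cheapest edge leaving the tree is E—F (2); add E.
Step 4: cheapest edge leaving the tree is F—I (8); add I.
MST edges: G—H, F—H, E—F, F—I; total weight 11+7+2+8 = 28.

28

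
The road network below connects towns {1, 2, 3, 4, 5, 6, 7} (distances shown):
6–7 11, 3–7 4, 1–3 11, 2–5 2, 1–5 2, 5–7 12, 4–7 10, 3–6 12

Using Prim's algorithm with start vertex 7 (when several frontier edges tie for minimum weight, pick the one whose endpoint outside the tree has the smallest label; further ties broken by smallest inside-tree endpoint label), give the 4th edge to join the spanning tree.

1-5

Prim, starting at 7.
Step 1: frontier [3–7 4, 4–7 10, 6–7 11, 5–7 12] → take 3–7 (4); add 3.
Step 2: frontier [1–3 11, 3–6 12, 4–7 10, 6–7 11, 5–7 12] → take 4–7 (10); add 4.
Step 3: frontier [1–3 11, 3–6 12, 6–7 11, 5–7 12] → take 1–3 (11); add 1.
Step 4: frontier [1–5 2, 3–6 12, 6–7 11, 5–7 12] → take 1–5 (2); add 5.
Step 5: frontier [3–6 12, 2–5 2, 6–7 11] → take 2–5 (2); add 2.
Step 6: frontier [3–6 12, 6–7 11] → take 6–7 (11); add 6.
The 4th edge added is 1–5.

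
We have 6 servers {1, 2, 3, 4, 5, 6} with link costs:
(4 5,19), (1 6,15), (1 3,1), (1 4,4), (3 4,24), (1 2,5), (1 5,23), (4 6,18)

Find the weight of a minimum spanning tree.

44

Prim's algorithm from 3:
Step 1: frontier [1 3 1, 3 4 24] → take 1 3 (1); add 1.
Step 2: frontier [1 4 4, 1 2 5, 1 6 15, 1 5 23, 3 4 24] → take 1 4 (4); add 4.
Step 3: frontier [1 2 5, 1 6 15, 1 5 23, 4 6 18, 4 5 19] → take 1 2 (5); add 2.
Step 4: frontier [1 6 15, 1 5 23, 4 6 18, 4 5 19] → take 1 6 (15); add 6.
Step 5: frontier [1 5 23, 4 5 19] → take 4 5 (19); add 5.
MST edges: 1 3, 1 4, 1 2, 1 6, 4 5; total weight 1+4+5+15+19 = 44.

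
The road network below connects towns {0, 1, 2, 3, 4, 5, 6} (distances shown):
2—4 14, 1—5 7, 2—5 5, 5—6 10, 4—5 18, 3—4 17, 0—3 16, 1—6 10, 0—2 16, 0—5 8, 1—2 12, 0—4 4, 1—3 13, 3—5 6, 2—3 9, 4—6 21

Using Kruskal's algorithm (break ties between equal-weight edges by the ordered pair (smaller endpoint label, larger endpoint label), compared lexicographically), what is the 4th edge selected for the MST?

Sort edges by weight, then run Kruskal:
0—4 (4): add — endpoints in different components.
2—5 (5): add — endpoints in different components.
3—5 (6): add — endpoints in different components.
1—5 (7): add — endpoints in different components.
0—5 (8): add — endpoints in different components.
2—3 (9): skip — 2 and 3 already connected.
1—6 (10): add — endpoints in different components.
The 4th edge added is 1—5.

1-5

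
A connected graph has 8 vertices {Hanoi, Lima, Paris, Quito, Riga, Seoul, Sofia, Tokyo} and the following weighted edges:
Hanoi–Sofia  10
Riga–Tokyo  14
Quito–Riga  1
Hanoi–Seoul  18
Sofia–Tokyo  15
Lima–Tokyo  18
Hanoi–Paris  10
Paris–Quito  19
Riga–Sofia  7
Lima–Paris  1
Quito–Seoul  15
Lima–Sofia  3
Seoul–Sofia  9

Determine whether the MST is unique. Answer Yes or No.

No

Kruskal: consider edges lightest-first.
Lima–Paris (1): add — endpoints in different components.
Quito–Riga (1): add — endpoints in different components.
Lima–Sofia (3): add — endpoints in different components.
Riga–Sofia (7): add — endpoints in different components.
Seoul–Sofia (9): add — endpoints in different components.
Hanoi–Paris (10): add — endpoints in different components.
Hanoi–Sofia (10): skip — Hanoi and Sofia already connected.
Riga–Tokyo (14): add — endpoints in different components.
Non-tree edge Hanoi–Sofia has weight 10, equal to the heaviest edge on its tree cycle — swapping gives another MST of the same weight. Not unique.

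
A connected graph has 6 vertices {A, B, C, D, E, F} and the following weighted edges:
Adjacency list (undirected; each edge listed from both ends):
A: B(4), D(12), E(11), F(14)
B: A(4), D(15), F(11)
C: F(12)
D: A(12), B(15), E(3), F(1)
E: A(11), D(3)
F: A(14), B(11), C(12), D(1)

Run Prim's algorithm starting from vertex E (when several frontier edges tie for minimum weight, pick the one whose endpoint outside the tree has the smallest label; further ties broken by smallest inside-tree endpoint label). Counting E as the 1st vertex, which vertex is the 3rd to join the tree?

F

Prim's algorithm from E:
Step 1: cheapest edge leaving the tree is D—E (3); add D.
Step 2: cheapest edge leaving the tree is D—F (1); add F.
Step 3: cheapest edge leaving the tree is A—E (11); add A.
Step 4: cheapest edge leaving the tree is A—B (4); add B.
Step 5: cheapest edge leaving the tree is C—F (12); add C.
Vertex order: E, D, F, A, B, C. The 3rd vertex is F.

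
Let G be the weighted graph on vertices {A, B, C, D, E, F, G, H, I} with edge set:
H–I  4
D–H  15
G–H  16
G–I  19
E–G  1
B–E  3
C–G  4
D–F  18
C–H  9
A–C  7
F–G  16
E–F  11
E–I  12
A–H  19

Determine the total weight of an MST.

54

Kruskal: consider edges lightest-first.
E–G (1): add — endpoints in different components.
B–E (3): add — endpoints in different components.
C–G (4): add — endpoints in different components.
H–I (4): add — endpoints in different components.
A–C (7): add — endpoints in different components.
C–H (9): add — endpoints in different components.
E–F (11): add — endpoints in different components.
E–I (12): skip — E and I already connected.
D–H (15): add — endpoints in different components.
MST edges: E–G, B–E, C–G, H–I, A–C, C–H, E–F, D–H; total weight 1+3+4+4+7+9+11+15 = 54.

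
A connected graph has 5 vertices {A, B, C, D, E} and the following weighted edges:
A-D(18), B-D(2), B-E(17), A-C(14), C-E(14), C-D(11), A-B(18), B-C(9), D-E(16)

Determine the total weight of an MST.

39

Sort edges by weight, then run Kruskal:
B-D (2): add — endpoints in different components.
B-C (9): add — endpoints in different components.
C-D (11): skip — C and D already connected.
A-C (14): add — endpoints in different components.
C-E (14): add — endpoints in different components.
MST edges: B-D, B-C, A-C, C-E; total weight 2+9+14+14 = 39.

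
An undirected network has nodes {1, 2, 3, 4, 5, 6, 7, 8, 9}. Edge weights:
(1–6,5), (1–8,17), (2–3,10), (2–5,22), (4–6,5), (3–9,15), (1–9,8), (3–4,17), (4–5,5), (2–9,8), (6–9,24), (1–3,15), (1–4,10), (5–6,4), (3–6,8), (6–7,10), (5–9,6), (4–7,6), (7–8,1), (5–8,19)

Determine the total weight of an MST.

Grow the tree from 7 using Prim:
Step 1: cheapest edge leaving the tree is 7–8 (1); add 8.
Step 2: cheapest edge leaving the tree is 4–7 (6); add 4.
Step 3: cheapest edge leaving the tree is 4–5 (5); add 5.
Step 4: cheapest edge leaving the tree is 5–6 (4); add 6.
Step 5: cheapest edge leaving the tree is 1–6 (5); add 1.
Step 6: cheapest edge leaving the tree is 5–9 (6); add 9.
Step 7: cheapest edge leaving the tree is 2–9 (8); add 2.
Step 8: cheapest edge leaving the tree is 3–6 (8); add 3.
MST edges: 7–8, 4–7, 4–5, 5–6, 1–6, 5–9, 2–9, 3–6; total weight 1+6+5+4+5+6+8+8 = 43.

43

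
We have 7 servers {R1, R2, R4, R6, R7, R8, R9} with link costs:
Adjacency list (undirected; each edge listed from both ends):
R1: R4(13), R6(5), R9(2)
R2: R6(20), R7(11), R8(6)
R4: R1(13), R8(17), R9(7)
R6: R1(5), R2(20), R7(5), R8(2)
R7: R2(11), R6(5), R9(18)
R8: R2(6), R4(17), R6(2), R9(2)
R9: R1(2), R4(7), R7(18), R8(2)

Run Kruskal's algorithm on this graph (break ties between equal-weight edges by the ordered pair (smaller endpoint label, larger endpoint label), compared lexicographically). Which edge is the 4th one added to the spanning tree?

Kruskal's algorithm — process edges by increasing weight (ties by edge label):
R1—R9 (2): add. Components now {R1,R9} {R2} {R4} {R8} {R7} {R6}
R6—R8 (2): add. Components now {R1,R9} {R2} {R4} {R6,R8} {R7}
R8—R9 (2): add. Components now {R1,R6,R8,R9} {R2} {R4} {R7}
R1—R6 (5): skip — R1 and R6 already connected.
R6—R7 (5): add. Components now {R1,R6,R7,R8,R9} {R2} {R4}
R2—R8 (6): add. Components now {R1,R2,R6,R7,R8,R9} {R4}
R4—R9 (7): add. Components now {R1,R2,R4,R6,R7,R8,R9}
The 4th edge added is R6—R7.

R6-R7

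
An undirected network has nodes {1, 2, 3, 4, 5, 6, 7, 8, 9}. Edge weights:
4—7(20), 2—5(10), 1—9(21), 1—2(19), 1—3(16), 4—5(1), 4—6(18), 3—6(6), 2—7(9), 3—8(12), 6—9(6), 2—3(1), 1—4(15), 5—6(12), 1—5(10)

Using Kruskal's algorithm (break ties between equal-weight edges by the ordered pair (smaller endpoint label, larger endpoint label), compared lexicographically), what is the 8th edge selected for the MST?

Sort edges by weight, then run Kruskal:
2—3 (1): add — endpoints in different components.
4—5 (1): add — endpoints in different components.
3—6 (6): add — endpoints in different components.
6—9 (6): add — endpoints in different components.
2—7 (9): add — endpoints in different components.
1—5 (10): add — endpoints in different components.
2—5 (10): add — endpoints in different components.
3—8 (12): add — endpoints in different components.
The 8th edge added is 3—8.

3-8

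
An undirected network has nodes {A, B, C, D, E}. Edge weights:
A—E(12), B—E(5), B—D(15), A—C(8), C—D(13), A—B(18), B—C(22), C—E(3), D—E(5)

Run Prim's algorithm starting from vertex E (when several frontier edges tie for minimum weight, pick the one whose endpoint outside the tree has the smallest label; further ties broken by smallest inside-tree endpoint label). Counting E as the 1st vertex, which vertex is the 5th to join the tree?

A

Prim's algorithm from E:
Step 1: cheapest edge leaving the tree is C—E (3); add C.
Step 2: cheapest edge leaving the tree is B—E (5); add B.
Step 3: cheapest edge leaving the tree is D—E (5); add D.
Step 4: cheapest edge leaving the tree is A—C (8); add A.
Vertex order: E, C, B, D, A. The 5th vertex is A.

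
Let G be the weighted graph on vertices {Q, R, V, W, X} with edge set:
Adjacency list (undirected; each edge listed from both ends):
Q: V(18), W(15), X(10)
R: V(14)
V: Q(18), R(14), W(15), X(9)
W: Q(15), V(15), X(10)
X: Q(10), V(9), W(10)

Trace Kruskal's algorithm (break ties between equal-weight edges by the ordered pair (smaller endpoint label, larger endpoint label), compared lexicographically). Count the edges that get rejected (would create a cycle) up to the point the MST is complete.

0

Kruskal: consider edges lightest-first.
V—X (9): add — endpoints in different components.
Q—X (10): add — endpoints in different components.
W—X (10): add — endpoints in different components.
R—V (14): add — endpoints in different components.
Edges rejected before the tree was complete: 0.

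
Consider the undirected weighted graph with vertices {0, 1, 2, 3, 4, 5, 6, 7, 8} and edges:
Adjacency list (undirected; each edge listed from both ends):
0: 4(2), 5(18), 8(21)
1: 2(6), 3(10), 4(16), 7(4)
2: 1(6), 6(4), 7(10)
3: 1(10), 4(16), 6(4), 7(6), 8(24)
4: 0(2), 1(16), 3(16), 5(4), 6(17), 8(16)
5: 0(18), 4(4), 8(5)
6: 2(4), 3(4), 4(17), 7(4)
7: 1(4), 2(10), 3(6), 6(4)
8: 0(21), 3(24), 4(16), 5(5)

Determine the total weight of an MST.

43

Grow the tree from 5 using Prim:
Step 1: cheapest edge leaving the tree is 4 5 (4); add 4.
Step 2: cheapest edge leaving the tree is 0 4 (2); add 0.
Step 3: cheapest edge leaving the tree is 5 8 (5); add 8.
Step 4: cheapest edge leaving the tree is 1 4 (16); add 1.
Step 5: cheapest edge leaving the tree is 1 7 (4); add 7.
Step 6: cheapest edge leaving the tree is 6 7 (4); add 6.
Step 7: cheapest edge leaving the tree is 2 6 (4); add 2.
Step 8: cheapest edge leaving the tree is 3 6 (4); add 3.
MST edges: 4 5, 0 4, 5 8, 1 4, 1 7, 6 7, 2 6, 3 6; total weight 4+2+5+16+4+4+4+4 = 43.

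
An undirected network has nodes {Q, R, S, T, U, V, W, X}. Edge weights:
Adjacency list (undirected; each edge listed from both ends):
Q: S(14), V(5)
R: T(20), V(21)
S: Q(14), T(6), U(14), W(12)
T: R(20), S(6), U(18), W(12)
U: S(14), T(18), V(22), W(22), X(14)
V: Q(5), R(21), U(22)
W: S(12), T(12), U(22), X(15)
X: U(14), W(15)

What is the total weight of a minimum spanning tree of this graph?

85

Kruskal's algorithm — process edges by increasing weight (ties by edge label):
Q V (5): add — endpoints in different components.
S T (6): add — endpoints in different components.
S W (12): add — endpoints in different components.
T W (12): skip — T and W already connected.
Q S (14): add — endpoints in different components.
S U (14): add — endpoints in different components.
U X (14): add — endpoints in different components.
W X (15): skip — X and W already connected.
T U (18): skip — T and U already connected.
R T (20): add — endpoints in different components.
MST edges: Q V, S T, S W, Q S, S U, U X, R T; total weight 5+6+12+14+14+14+20 = 85.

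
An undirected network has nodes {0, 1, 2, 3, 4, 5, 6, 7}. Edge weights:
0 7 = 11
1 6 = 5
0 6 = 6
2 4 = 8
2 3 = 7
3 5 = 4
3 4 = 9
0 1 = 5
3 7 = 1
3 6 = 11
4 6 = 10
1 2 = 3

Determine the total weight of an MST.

Prim's algorithm from 2:
Step 1: cheapest edge leaving the tree is 1 2 (3); add 1.
Step 2: cheapest edge leaving the tree is 0 1 (5); add 0.
Step 3: cheapest edge leaving the tree is 1 6 (5); add 6.
Step 4: cheapest edge leaving the tree is 2 3 (7); add 3.
Step 5: cheapest edge leaving the tree is 3 7 (1); add 7.
Step 6: cheapest edge leaving the tree is 3 5 (4); add 5.
Step 7: cheapest edge leaving the tree is 2 4 (8); add 4.
MST edges: 1 2, 0 1, 1 6, 2 3, 3 7, 3 5, 2 4; total weight 3+5+5+7+1+4+8 = 33.

33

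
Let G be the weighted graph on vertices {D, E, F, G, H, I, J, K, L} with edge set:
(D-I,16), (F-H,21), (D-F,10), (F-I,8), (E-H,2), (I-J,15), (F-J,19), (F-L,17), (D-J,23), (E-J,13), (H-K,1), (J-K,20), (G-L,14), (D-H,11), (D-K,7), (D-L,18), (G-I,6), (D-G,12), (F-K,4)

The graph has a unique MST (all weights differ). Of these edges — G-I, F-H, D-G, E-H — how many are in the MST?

2

Kruskal: consider edges lightest-first.
H-K (1): add — endpoints in different components.
E-H (2): add — endpoints in different components.
F-K (4): add — endpoints in different components.
G-I (6): add — endpoints in different components.
D-K (7): add — endpoints in different components.
F-I (8): add — endpoints in different components.
D-F (10): skip — D and F already connected.
D-H (11): skip — D and H already connected.
D-G (12): skip — D and G already connected.
E-J (13): add — endpoints in different components.
G-L (14): add — endpoints in different components.
MST edge set: {H-K, E-H, F-K, G-I, D-K, F-I, E-J, G-L}.
Of the listed edges, {G-I, E-H} are in the MST → 2.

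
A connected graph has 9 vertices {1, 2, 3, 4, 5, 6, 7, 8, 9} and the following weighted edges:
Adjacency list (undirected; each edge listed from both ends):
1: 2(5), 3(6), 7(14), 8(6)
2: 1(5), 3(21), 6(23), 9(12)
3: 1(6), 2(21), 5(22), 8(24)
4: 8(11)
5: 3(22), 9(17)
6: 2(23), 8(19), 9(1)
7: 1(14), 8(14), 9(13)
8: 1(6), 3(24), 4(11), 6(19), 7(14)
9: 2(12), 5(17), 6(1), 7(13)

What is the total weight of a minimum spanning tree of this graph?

Sort edges by weight, then run Kruskal:
6—9 (1): add — endpoints in different components.
1—2 (5): add — endpoints in different components.
1—3 (6): add — endpoints in different components.
1—8 (6): add — endpoints in different components.
4—8 (11): add — endpoints in different components.
2—9 (12): add — endpoints in different components.
7—9 (13): add — endpoints in different components.
1—7 (14): skip — 1 and 7 already connected.
7—8 (14): skip — 7 and 8 already connected.
5—9 (17): add — endpoints in different components.
MST edges: 6—9, 1—2, 1—3, 1—8, 4—8, 2—9, 7—9, 5—9; total weight 1+5+6+6+11+12+13+17 = 71.

71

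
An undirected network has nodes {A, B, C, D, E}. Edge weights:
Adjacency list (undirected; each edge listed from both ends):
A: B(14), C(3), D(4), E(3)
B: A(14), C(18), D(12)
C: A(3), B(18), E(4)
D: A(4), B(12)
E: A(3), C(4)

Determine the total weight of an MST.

22

Sort edges by weight, then run Kruskal:
A C (3): add. Components now {A,C} {B} {D} {E}
A E (3): add. Components now {A,C,E} {B} {D}
A D (4): add. Components now {A,C,D,E} {B}
C E (4): skip — C and E already connected.
B D (12): add. Components now {A,B,C,D,E}
MST edges: A C, A E, A D, B D; total weight 3+3+4+12 = 22.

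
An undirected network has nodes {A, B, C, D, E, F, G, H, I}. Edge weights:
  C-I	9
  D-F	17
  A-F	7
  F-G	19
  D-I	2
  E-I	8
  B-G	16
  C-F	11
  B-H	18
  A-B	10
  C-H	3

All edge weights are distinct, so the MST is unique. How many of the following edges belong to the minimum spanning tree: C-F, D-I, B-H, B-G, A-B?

4

Sort edges by weight, then run Kruskal:
D-I (2): add — endpoints in different components.
C-H (3): add — endpoints in different components.
A-F (7): add — endpoints in different components.
E-I (8): add — endpoints in different components.
C-I (9): add — endpoints in different components.
A-B (10): add — endpoints in different components.
C-F (11): add — endpoints in different components.
B-G (16): add — endpoints in different components.
MST edge set: {D-I, C-H, A-F, E-I, C-I, A-B, C-F, B-G}.
Of the listed edges, {C-F, D-I, B-G, A-B} are in the MST → 4.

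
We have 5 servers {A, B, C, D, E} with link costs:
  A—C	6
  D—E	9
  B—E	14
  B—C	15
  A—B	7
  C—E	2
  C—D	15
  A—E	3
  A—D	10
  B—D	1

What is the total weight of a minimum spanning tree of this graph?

13

Prim, starting at B.
Step 1: frontier [B—D 1, A—B 7, B—E 14, B—C 15] → take B—D (1); add D.
Step 2: frontier [A—B 7, B—E 14, B—C 15, D—E 9, A—D 10, C—D 15] → take A—B (7); add A.
Step 3: frontier [A—E 3, A—C 6, B—E 14, B—C 15, D—E 9, C—D 15] → take A—E (3); add E.
Step 4: frontier [A—C 6, B—C 15, C—D 15, C—E 2] → take C—E (2); add C.
MST edges: B—D, A—B, A—E, C—E; total weight 1+7+3+2 = 13.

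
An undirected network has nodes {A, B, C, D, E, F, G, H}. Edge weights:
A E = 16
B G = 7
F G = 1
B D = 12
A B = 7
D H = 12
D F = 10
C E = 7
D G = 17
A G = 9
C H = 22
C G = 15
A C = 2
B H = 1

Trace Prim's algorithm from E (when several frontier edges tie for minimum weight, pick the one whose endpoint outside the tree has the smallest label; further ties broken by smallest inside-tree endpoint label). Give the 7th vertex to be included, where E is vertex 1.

Prim, starting at E.
Step 1: cheapest edge leaving the tree is C E (7); add C.
Step 2: cheapest edge leaving the tree is A C (2); add A.
Step 3: cheapest edge leaving the tree is A B (7); add B.
Step 4: cheapest edge leaving the tree is B H (1); add H.
Step 5: cheapest edge leaving the tree is B G (7); add G.
Step 6: cheapest edge leaving the tree is F G (1); add F.
Step 7: cheapest edge leaving the tree is D F (10); add D.
Vertex order: E, C, A, B, H, G, F, D. The 7th vertex is F.

F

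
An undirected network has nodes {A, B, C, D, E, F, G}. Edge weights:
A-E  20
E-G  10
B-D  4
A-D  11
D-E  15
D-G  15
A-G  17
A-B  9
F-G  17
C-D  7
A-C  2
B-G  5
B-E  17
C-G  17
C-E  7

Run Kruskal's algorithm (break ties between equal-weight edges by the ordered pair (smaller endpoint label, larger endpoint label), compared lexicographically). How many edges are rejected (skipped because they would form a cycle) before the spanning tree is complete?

8

Kruskal's algorithm — process edges by increasing weight (ties by edge label):
A-C (2): add. Components now {A,C} {B} {D} {E} {F} {G}
B-D (4): add. Components now {A,C} {B,D} {E} {F} {G}
B-G (5): add. Components now {A,C} {B,D,G} {E} {F}
C-D (7): add. Components now {A,B,C,D,G} {E} {F}
C-E (7): add. Components now {A,B,C,D,E,G} {F}
A-B (9): skip — A and B already connected.
E-G (10): skip — E and G already connected.
A-D (11): skip — A and D already connected.
D-E (15): skip — D and E already connected.
D-G (15): skip — D and G already connected.
A-G (17): skip — A and G already connected.
B-E (17): skip — B and E already connected.
C-G (17): skip — C and G already connected.
F-G (17): add. Components now {A,B,C,D,E,F,G}
Edges rejected before the tree was complete: 8.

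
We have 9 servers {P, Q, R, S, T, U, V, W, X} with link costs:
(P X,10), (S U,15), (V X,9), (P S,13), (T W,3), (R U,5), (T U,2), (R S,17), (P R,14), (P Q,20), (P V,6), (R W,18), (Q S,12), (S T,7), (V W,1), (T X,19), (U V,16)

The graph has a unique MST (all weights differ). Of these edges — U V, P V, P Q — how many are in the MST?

1

Sort edges by weight, then run Kruskal:
V W (1): add — endpoints in different components.
T U (2): add — endpoints in different components.
T W (3): add — endpoints in different components.
R U (5): add — endpoints in different components.
P V (6): add — endpoints in different components.
S T (7): add — endpoints in different components.
V X (9): add — endpoints in different components.
P X (10): skip — X and P already connected.
Q S (12): add — endpoints in different components.
MST edge set: {V W, T U, T W, R U, P V, S T, V X, Q S}.
Of the listed edges, {P V} are in the MST → 1.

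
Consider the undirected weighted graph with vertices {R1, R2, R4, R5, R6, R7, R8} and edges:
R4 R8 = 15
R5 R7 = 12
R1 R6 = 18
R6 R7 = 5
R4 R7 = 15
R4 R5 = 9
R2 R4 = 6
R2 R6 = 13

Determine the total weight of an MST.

Grow the tree from R8 using Prim:
Step 1: cheapest edge leaving the tree is R4 R8 (15); add R4.
Step 2: cheapest edge leaving the tree is R2 R4 (6); add R2.
Step 3: cheapest edge leaving the tree is R4 R5 (9); add R5.
Step 4: cheapest edge leaving the tree is R5 R7 (12); add R7.
Step 5: cheapest edge leaving the tree is R6 R7 (5); add R6.
Step 6: cheapest edge leaving the tree is R1 R6 (18); add R1.
MST edges: R4 R8, R2 R4, R4 R5, R5 R7, R6 R7, R1 R6; total weight 15+6+9+12+5+18 = 65.

65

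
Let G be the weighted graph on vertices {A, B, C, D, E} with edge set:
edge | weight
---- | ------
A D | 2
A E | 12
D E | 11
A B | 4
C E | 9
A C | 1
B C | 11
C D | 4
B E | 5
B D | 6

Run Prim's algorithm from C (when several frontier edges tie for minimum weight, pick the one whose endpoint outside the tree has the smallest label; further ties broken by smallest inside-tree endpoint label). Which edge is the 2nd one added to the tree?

A-D

Prim, starting at C.
Step 1: frontier [A C 1, C D 4, C E 9, B C 11] → take A C (1); add A.
Step 2: frontier [A D 2, A B 4, A E 12, C D 4, C E 9, B C 11] → take A D (2); add D.
Step 3: frontier [A B 4, A E 12, C E 9, B C 11, B D 6, D E 11] → take A B (4); add B.
Step 4: frontier [A E 12, B E 5, C E 9, D E 11] → take B E (5); add E.
The 2nd edge added is A D.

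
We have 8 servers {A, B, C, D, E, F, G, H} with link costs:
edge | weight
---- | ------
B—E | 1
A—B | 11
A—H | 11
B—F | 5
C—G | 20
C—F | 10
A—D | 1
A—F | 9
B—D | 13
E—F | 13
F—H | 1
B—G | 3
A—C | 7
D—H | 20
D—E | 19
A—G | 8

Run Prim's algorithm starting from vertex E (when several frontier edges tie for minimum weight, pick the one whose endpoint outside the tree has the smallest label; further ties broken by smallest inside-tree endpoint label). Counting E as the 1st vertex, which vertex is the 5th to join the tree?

Grow the tree from E using Prim:
Step 1: cheapest edge leaving the tree is B—E (1); add B.
Step 2: cheapest edge leaving the tree is B—G (3); add G.
Step 3: cheapest edge leaving the tree is B—F (5); add F.
Step 4: cheapest edge leaving the tree is F—H (1); add H.
Step 5: cheapest edge leaving the tree is A—G (8); add A.
Step 6: cheapest edge leaving the tree is A—D (1); add D.
Step 7: cheapest edge leaving the tree is A—C (7); add C.
Vertex order: E, B, G, F, H, A, D, C. The 5th vertex is H.

H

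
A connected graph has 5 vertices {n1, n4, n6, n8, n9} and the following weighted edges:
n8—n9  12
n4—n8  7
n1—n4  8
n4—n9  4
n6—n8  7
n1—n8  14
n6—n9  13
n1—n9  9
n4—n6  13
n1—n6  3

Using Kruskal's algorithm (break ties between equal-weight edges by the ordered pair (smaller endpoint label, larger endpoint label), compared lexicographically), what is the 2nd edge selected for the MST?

Kruskal's algorithm — process edges by increasing weight (ties by edge label):
n1—n6 (3): add. Components now {n1,n6} {n8} {n4} {n9}
n4—n9 (4): add. Components now {n1,n6} {n8} {n4,n9}
n4—n8 (7): add. Components now {n1,n6} {n4,n8,n9}
n6—n8 (7): add. Components now {n1,n4,n6,n8,n9}
The 2nd edge added is n4—n9.

n4-n9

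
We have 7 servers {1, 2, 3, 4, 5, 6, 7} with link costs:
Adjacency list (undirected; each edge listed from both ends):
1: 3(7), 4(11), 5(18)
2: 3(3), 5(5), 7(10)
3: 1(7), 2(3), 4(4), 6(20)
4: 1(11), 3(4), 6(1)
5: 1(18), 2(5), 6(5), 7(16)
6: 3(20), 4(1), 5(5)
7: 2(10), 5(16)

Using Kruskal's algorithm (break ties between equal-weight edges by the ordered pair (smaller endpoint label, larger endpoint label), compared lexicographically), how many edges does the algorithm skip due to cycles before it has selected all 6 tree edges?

1

Kruskal: consider edges lightest-first.
4—6 (1): add. Components now {1} {2} {3} {4,6} {5} {7}
2—3 (3): add. Components now {1} {2,3} {4,6} {5} {7}
3—4 (4): add. Components now {1} {2,3,4,6} {5} {7}
2—5 (5): add. Components now {1} {2,3,4,5,6} {7}
5—6 (5): skip — 5 and 6 already connected.
1—3 (7): add. Components now {1,2,3,4,5,6} {7}
2—7 (10): add. Components now {1,2,3,4,5,6,7}
Edges rejected before the tree was complete: 1.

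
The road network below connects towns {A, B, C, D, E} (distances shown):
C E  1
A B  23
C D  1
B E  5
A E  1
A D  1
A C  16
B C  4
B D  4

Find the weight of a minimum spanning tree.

Kruskal's algorithm — process edges by increasing weight (ties by edge label):
A D (1): add. Components now {A,D} {B} {C} {E}
A E (1): add. Components now {A,D,E} {B} {C}
C D (1): add. Components now {A,C,D,E} {B}
C E (1): skip — C and E already connected.
B C (4): add. Components now {A,B,C,D,E}
MST edges: A D, A E, C D, B C; total weight 1+1+1+4 = 7.

7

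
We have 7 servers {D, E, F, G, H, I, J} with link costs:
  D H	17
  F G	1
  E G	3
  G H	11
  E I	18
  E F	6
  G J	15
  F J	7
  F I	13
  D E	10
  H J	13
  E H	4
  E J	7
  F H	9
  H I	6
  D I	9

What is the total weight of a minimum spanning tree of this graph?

30

Prim's algorithm from I:
Step 1: cheapest edge leaving the tree is H I (6); add H.
Step 2: cheapest edge leaving the tree is E H (4); add E.
Step 3: cheapest edge leaving the tree is E G (3); add G.
Step 4: cheapest edge leaving the tree is F G (1); add F.
Step 5: cheapest edge leaving the tree is E J (7); add J.
Step 6: cheapest edge leaving the tree is D I (9); add D.
MST edges: H I, E H, E G, F G, E J, D I; total weight 6+4+3+1+7+9 = 30.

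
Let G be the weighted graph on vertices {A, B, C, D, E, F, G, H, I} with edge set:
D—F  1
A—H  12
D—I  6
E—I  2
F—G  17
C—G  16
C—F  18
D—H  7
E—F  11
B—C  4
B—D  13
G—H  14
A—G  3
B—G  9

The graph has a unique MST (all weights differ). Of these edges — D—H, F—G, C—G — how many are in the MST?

Kruskal's algorithm — process edges by increasing weight (ties by edge label):
D—F (1): add — endpoints in different components.
E—I (2): add — endpoints in different components.
A—G (3): add — endpoints in different components.
B—C (4): add — endpoints in different components.
D—I (6): add — endpoints in different components.
D—H (7): add — endpoints in different components.
B—G (9): add — endpoints in different components.
E—F (11): skip — E and F already connected.
A—H (12): add — endpoints in different components.
MST edge set: {D—F, E—I, A—G, B—C, D—I, D—H, B—G, A—H}.
Of the listed edges, {D—H} are in the MST → 1.

1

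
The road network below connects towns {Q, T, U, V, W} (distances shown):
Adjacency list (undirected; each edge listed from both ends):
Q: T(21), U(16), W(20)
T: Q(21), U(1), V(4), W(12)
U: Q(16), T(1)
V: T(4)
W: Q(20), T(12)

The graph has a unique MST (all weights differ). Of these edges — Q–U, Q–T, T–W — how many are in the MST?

Sort edges by weight, then run Kruskal:
T–U (1): add. Components now {T,U} {V} {Q} {W}
T–V (4): add. Components now {T,U,V} {Q} {W}
T–W (12): add. Components now {T,U,V,W} {Q}
Q–U (16): add. Components now {Q,T,U,V,W}
MST edge set: {T–U, T–V, T–W, Q–U}.
Of the listed edges, {Q–U, T–W} are in the MST → 2.

2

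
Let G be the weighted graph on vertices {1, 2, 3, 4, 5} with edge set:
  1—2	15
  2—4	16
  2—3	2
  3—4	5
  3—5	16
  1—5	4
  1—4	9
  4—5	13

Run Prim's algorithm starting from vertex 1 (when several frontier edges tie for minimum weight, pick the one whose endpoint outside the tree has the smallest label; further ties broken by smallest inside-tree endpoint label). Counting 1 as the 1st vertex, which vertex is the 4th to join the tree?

Grow the tree from 1 using Prim:
Step 1: cheapest edge leaving the tree is 1—5 (4); add 5.
Step 2: cheapest edge leaving the tree is 1—4 (9); add 4.
Step 3: cheapest edge leaving the tree is 3—4 (5); add 3.
Step 4: cheapest edge leaving the tree is 2—3 (2); add 2.
Vertex order: 1, 5, 4, 3, 2. The 4th vertex is 3.

3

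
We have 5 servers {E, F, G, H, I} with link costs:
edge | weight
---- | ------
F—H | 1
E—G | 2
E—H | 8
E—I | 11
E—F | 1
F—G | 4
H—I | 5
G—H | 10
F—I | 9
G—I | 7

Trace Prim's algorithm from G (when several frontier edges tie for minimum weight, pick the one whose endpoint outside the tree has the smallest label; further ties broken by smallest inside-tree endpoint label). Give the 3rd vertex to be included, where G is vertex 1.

Prim, starting at G.
Step 1: cheapest edge leaving the tree is E—G (2); add E.
Step 2: cheapest edge leaving the tree is E—F (1); add F.
Step 3: cheapest edge leaving the tree is F—H (1); add H.
Step 4: cheapest edge leaving the tree is H—I (5); add I.
Vertex order: G, E, F, H, I. The 3rd vertex is F.

F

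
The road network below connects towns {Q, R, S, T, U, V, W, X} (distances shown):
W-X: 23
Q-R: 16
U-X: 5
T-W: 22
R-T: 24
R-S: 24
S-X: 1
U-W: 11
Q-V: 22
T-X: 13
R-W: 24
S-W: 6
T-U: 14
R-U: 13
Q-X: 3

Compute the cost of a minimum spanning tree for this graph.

63

Prim's algorithm from X:
Step 1: cheapest edge leaving the tree is S-X (1); add S.
Step 2: cheapest edge leaving the tree is Q-X (3); add Q.
Step 3: cheapest edge leaving the tree is U-X (5); add U.
Step 4: cheapest edge leaving the tree is S-W (6); add W.
Step 5: cheapest edge leaving the tree is R-U (13); add R.
Step 6: cheapest edge leaving the tree is T-X (13); add T.
Step 7: cheapest edge leaving the tree is Q-V (22); add V.
MST edges: S-X, Q-X, U-X, S-W, R-U, T-X, Q-V; total weight 1+3+5+6+13+13+22 = 63.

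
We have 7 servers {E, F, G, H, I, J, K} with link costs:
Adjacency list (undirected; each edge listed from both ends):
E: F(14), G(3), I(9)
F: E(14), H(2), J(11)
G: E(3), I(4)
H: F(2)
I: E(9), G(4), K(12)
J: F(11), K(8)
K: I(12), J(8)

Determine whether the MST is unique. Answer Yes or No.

Sort edges by weight, then run Kruskal:
F—H (2): add. Components now {E} {F,H} {G} {I} {J} {K}
E—G (3): add. Components now {E,G} {F,H} {I} {J} {K}
G—I (4): add. Components now {E,G,I} {F,H} {J} {K}
J—K (8): add. Components now {E,G,I} {F,H} {J,K}
E—I (9): skip — E and I already connected.
F—J (11): add. Components now {E,G,I} {F,H,J,K}
I—K (12): add. Components now {E,F,G,H,I,J,K}
Every non-tree edge has weight strictly greater than the heaviest edge on the tree path between its endpoints, so the MST is unique.

Yes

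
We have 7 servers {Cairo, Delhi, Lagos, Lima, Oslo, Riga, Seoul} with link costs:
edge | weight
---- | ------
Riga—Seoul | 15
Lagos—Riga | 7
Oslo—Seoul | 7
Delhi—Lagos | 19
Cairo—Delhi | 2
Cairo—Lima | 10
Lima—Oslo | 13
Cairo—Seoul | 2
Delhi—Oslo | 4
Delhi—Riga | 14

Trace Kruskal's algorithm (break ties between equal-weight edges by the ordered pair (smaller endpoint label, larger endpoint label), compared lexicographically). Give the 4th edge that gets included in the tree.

Kruskal's algorithm — process edges by increasing weight (ties by edge label):
Cairo—Delhi (2): add. Components now {Riga} {Oslo} {Lagos} {Seoul} {Cairo,Delhi} {Lima}
Cairo—Seoul (2): add. Components now {Riga} {Oslo} {Lagos} {Cairo,Delhi,Seoul} {Lima}
Delhi—Oslo (4): add. Components now {Riga} {Cairo,Delhi,Oslo,Seoul} {Lagos} {Lima}
Lagos—Riga (7): add. Components now {Lagos,Riga} {Cairo,Delhi,Oslo,Seoul} {Lima}
Oslo—Seoul (7): skip — Oslo and Seoul already connected.
Cairo—Lima (10): add. Components now {Lagos,Riga} {Cairo,Delhi,Lima,Oslo,Seoul}
Lima—Oslo (13): skip — Oslo and Lima already connected.
Delhi—Riga (14): add. Components now {Cairo,Delhi,Lagos,Lima,Oslo,Riga,Seoul}
The 4th edge added is Lagos—Riga.

Lagos-Riga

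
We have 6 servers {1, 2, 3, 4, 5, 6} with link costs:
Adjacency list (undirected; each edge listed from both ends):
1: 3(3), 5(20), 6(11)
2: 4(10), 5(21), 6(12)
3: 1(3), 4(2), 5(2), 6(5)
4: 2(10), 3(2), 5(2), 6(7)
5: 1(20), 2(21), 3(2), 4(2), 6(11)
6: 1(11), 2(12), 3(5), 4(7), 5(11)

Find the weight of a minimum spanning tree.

Grow the tree from 6 using Prim:
Step 1: cheapest edge leaving the tree is 3—6 (5); add 3.
Step 2: cheapest edge leaving the tree is 3—4 (2); add 4.
Step 3: cheapest edge leaving the tree is 3—5 (2); add 5.
Step 4: cheapest edge leaving the tree is 1—3 (3); add 1.
Step 5: cheapest edge leaving the tree is 2—4 (10); add 2.
MST edges: 3—6, 3—4, 3—5, 1—3, 2—4; total weight 5+2+2+3+10 = 22.

22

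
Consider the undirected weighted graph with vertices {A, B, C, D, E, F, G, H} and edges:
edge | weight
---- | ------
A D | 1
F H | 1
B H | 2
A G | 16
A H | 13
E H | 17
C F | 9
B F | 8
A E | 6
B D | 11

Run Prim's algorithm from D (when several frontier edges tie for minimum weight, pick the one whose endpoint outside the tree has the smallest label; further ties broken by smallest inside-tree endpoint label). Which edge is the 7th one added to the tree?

A-G

Prim's algorithm from D:
Step 1: frontier [A D 1, B D 11] → take A D (1); add A.
Step 2: frontier [A E 6, A H 13, A G 16, B D 11] → take A E (6); add E.
Step 3: frontier [A H 13, A G 16, B D 11, E H 17] → take B D (11); add B.
Step 4: frontier [A H 13, A G 16, B H 2, B F 8, E H 17] → take B H (2); add H.
Step 5: frontier [A G 16, B F 8, F H 1] → take F H (1); add F.
Step 6: frontier [A G 16, C F 9] → take C F (9); add C.
Step 7: frontier [A G 16] → take A G (16); add G.
The 7th edge added is A G.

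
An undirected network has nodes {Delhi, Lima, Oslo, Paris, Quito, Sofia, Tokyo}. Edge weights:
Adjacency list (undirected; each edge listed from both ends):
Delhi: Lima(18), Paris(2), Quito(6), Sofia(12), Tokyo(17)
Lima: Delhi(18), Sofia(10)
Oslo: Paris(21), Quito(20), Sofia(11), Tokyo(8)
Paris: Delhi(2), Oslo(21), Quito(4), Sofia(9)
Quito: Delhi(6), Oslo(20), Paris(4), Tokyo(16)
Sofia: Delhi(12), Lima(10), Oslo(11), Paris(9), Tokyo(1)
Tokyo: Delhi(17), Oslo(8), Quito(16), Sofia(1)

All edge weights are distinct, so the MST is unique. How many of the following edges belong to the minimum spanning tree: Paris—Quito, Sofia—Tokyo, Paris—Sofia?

Kruskal: consider edges lightest-first.
Sofia—Tokyo (1): add — endpoints in different components.
Delhi—Paris (2): add — endpoints in different components.
Paris—Quito (4): add — endpoints in different components.
Delhi—Quito (6): skip — Delhi and Quito already connected.
Oslo—Tokyo (8): add — endpoints in different components.
Paris—Sofia (9): add — endpoints in different components.
Lima—Sofia (10): add — endpoints in different components.
MST edge set: {Sofia—Tokyo, Delhi—Paris, Paris—Quito, Oslo—Tokyo, Paris—Sofia, Lima—Sofia}.
Of the listed edges, {Paris—Quito, Sofia—Tokyo, Paris—Sofia} are in the MST → 3.

3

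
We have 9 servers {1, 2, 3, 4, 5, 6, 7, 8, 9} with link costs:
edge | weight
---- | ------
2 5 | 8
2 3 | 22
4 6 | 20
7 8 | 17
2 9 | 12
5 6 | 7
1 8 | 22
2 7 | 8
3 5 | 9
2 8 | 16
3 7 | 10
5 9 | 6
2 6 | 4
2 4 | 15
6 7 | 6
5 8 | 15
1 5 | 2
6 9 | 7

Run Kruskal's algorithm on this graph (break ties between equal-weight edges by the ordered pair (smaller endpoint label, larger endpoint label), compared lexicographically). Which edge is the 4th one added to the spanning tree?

6-7

Kruskal: consider edges lightest-first.
1 5 (2): add — endpoints in different components.
2 6 (4): add — endpoints in different components.
5 9 (6): add — endpoints in different components.
6 7 (6): add — endpoints in different components.
5 6 (7): add — endpoints in different components.
6 9 (7): skip — 6 and 9 already connected.
2 5 (8): skip — 2 and 5 already connected.
2 7 (8): skip — 2 and 7 already connected.
3 5 (9): add — endpoints in different components.
3 7 (10): skip — 3 and 7 already connected.
2 9 (12): skip — 2 and 9 already connected.
2 4 (15): add — endpoints in different components.
5 8 (15): add — endpoints in different components.
The 4th edge added is 6 7.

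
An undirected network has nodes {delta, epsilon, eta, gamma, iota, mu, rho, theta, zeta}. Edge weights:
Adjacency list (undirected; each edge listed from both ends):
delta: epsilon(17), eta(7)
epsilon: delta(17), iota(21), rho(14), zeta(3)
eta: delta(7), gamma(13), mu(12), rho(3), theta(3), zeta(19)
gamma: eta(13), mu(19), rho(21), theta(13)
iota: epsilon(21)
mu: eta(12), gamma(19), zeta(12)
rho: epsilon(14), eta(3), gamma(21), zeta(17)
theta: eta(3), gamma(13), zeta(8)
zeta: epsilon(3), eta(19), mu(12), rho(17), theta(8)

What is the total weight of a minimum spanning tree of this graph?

Prim's algorithm from rho:
Step 1: cheapest edge leaving the tree is eta—rho (3); add eta.
Step 2: cheapest edge leaving the tree is eta—theta (3); add theta.
Step 3: cheapest edge leaving the tree is delta—eta (7); add delta.
Step 4: cheapest edge leaving the tree is theta—zeta (8); add zeta.
Step 5: cheapest edge leaving the tree is epsilon—zeta (3); add epsilon.
Step 6: cheapest edge leaving the tree is eta—mu (12); add mu.
Step 7: cheapest edge leaving the tree is eta—gamma (13); add gamma.
Step 8: cheapest edge leaving the tree is epsilon—iota (21); add iota.
MST edges: eta—rho, eta—theta, delta—eta, theta—zeta, epsilon—zeta, eta—mu, eta—gamma, epsilon—iota; total weight 3+3+7+8+3+12+13+21 = 70.

70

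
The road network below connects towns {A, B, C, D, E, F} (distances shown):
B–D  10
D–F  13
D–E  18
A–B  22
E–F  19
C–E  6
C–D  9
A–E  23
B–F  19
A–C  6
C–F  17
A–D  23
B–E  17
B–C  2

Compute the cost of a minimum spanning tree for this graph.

Kruskal's algorithm — process edges by increasing weight (ties by edge label):
B–C (2): add. Components now {A} {B,C} {D} {E} {F}
A–C (6): add. Components now {A,B,C} {D} {E} {F}
C–E (6): add. Components now {A,B,C,E} {D} {F}
C–D (9): add. Components now {A,B,C,D,E} {F}
B–D (10): skip — B and D already connected.
D–F (13): add. Components now {A,B,C,D,E,F}
MST edges: B–C, A–C, C–E, C–D, D–F; total weight 2+6+6+9+13 = 36.

36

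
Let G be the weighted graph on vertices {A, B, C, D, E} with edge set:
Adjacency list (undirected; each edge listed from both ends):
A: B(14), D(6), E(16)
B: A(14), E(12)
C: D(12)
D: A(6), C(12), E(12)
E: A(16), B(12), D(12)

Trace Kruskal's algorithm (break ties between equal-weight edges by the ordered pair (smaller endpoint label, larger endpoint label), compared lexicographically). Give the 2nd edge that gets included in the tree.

Kruskal: consider edges lightest-first.
A—D (6): add. Components now {A,D} {B} {C} {E}
B—E (12): add. Components now {A,D} {B,E} {C}
C—D (12): add. Components now {A,C,D} {B,E}
D—E (12): add. Components now {A,B,C,D,E}
The 2nd edge added is B—E.

B-E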